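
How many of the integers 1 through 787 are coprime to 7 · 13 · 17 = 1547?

By inclusion-exclusion,
112 + 60 + 46 − 8 − 6 − 3 + 0 = 201
787 − 201 = 586

586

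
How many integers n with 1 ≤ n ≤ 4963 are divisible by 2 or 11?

2707

2481 + 451 − 225 = 2707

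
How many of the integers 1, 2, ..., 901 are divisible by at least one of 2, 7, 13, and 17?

By inclusion-exclusion,
⌊901/2⌋ + ⌊901/7⌋ + ⌊901/13⌋ + ⌊901/17⌋ − ⌊901/14⌋ − ⌊901/26⌋ − ⌊901/34⌋ − ⌊901/91⌋ − ⌊901/119⌋ − ⌊901/221⌋ + ⌊901/182⌋ + ⌊901/238⌋ + ⌊901/442⌋ + ⌊901/1547⌋ − ⌊901/3094⌋ = 450 + 128 + 69 + 53 − 64 − 34 − 26 − 9 − 7 − 4 + 4 + 3 + 2 + 0 − 0 = 565

565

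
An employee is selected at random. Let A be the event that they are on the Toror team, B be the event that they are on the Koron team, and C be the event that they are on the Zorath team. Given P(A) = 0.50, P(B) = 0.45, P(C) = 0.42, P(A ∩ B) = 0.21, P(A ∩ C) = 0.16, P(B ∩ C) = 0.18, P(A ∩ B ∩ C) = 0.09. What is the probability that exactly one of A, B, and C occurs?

0.54

By inclusion–exclusion (exactly-one form):
P(exactly one) = 0.50 + 0.45 + 0.42 − 2·0.21 − 2·0.16 − 2·0.18 + 3·0.09 = 0.54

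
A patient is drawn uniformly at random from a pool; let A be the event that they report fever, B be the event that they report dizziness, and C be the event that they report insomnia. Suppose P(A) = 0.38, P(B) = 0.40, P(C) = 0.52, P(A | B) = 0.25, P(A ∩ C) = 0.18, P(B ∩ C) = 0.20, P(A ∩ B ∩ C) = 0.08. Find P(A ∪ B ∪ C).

0.90

P(A ∩ B) = P(B)·P(A|B) = 0.40 × 0.25 = 0.10
P(A ∪ B ∪ C) = 0.38 + 0.40 + 0.52 − 0.10 − 0.18 − 0.20 + 0.08 = 0.90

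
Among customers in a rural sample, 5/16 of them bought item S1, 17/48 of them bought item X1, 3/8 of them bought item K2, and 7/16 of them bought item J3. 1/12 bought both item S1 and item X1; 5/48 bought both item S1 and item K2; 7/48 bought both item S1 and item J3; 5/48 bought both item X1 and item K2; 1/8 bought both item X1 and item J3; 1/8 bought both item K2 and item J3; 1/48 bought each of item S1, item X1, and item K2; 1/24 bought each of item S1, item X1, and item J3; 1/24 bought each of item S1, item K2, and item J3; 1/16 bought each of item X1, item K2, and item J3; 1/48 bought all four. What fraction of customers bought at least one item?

15/16

P(union) = 5/16 + 17/48 + 3/8 + 7/16 − 1/12 − 5/48 − 7/48 − 5/48 − 1/8 − 1/8 + 1/48 + 1/24 + 1/24 + 1/16 − 1/48 = 15/16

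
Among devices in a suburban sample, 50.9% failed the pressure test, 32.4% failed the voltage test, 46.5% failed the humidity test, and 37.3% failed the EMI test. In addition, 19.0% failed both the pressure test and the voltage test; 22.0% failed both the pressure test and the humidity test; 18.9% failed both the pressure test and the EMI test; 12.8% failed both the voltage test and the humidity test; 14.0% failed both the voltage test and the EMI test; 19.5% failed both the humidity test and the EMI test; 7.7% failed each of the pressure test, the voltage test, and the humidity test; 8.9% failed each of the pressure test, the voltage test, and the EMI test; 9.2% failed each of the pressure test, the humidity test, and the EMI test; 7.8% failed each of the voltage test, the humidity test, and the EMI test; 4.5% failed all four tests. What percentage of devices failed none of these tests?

Inclusion–exclusion gives
P(union) = 50.9 + 32.4 + 46.5 + 37.3 − 19.0 − 22.0 − 18.9 − 12.8 − 14.0 − 19.5 + 7.7 + 8.9 + 9.2 + 7.8 − 4.5 = 90.0%
P(none) = 100% − 90.0% = 10.0%

10.0%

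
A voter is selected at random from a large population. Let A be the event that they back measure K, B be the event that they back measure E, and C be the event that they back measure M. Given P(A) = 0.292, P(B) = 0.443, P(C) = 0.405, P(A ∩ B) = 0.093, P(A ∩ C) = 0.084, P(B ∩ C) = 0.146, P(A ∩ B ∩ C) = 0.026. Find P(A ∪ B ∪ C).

0.843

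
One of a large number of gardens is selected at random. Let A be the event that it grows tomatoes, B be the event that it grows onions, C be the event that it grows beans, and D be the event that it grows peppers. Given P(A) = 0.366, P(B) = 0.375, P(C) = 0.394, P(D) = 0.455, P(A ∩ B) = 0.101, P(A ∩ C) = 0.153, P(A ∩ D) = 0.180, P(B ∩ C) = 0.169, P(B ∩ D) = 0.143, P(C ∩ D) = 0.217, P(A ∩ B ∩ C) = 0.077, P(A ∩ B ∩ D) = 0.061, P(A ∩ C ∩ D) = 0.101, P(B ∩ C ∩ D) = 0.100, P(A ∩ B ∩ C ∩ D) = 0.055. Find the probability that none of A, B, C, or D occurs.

Apply inclusion-exclusion:
P(A ∪ B ∪ C ∪ D) = 0.366 + 0.375 + 0.394 + 0.455 − 0.101 − 0.153 − 0.180 − 0.169 − 0.143 − 0.217 + 0.077 + 0.061 + 0.101 + 0.100 − 0.055 = 0.911
P(none) = 1 − 0.911 = 0.089

0.089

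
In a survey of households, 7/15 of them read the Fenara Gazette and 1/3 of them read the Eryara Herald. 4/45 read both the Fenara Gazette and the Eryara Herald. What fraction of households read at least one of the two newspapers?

By inclusion–exclusion:
P(≥1) = 7/15 + 1/3 − 4/45 = 32/45

32/45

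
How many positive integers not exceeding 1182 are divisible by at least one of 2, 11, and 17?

677

591 + 107 + 69 − 53 − 34 − 6 + 3 = 677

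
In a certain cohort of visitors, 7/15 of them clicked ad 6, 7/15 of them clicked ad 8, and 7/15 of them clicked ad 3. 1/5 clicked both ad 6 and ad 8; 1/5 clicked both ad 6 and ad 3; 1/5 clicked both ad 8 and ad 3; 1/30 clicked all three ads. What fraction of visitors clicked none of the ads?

By inclusion-exclusion,
P(at least one) = 7/15 + 7/15 + 7/15 − 1/5 − 1/5 − 1/5 + 1/30 = 5/6
P(none) = 1 − 5/6 = 1/6

1/6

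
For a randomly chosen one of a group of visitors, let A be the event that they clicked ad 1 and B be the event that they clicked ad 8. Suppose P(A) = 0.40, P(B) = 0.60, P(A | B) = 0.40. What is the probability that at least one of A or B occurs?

P(A ∩ B) = P(B)·P(A|B) = 0.60 × 0.40 = 0.24
Inclusion–exclusion gives
P(A ∪ B) = 0.40 + 0.60 − 0.24 = 0.76

0.76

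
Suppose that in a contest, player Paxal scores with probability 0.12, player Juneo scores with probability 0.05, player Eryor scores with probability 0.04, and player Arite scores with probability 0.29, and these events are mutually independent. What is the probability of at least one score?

0.4301824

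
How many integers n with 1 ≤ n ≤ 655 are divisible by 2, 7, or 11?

By inclusion–exclusion:
⌊655/2⌋ + ⌊655/7⌋ + ⌊655/11⌋ − ⌊655/14⌋ − ⌊655/22⌋ − ⌊655/77⌋ + ⌊655/154⌋ = 327 + 93 + 59 − 46 − 29 − 8 + 4 = 400

400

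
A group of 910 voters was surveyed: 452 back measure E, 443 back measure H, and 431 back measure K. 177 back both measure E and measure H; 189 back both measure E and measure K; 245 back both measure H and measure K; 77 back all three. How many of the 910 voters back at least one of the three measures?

792

Inclusion–exclusion gives
|union| = 452 + 443 + 431 − 177 − 189 − 245 + 77 = 792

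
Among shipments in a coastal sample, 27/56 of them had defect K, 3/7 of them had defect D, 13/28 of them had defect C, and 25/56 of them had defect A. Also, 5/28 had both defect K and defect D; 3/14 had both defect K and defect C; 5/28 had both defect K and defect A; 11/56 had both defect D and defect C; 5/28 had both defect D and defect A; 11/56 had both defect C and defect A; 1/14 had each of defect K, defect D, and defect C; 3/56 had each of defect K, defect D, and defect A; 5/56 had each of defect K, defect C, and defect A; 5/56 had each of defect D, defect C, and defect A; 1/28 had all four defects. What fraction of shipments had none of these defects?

3/56

Inclusion–exclusion gives
P(union) = 27/56 + 3/7 + 13/28 + 25/56 − 5/28 − 3/14 − 5/28 − 11/56 − 5/28 − 11/56 + 1/14 + 3/56 + 5/56 + 5/56 − 1/28 = 53/56
P(none) = 1 − 53/56 = 3/56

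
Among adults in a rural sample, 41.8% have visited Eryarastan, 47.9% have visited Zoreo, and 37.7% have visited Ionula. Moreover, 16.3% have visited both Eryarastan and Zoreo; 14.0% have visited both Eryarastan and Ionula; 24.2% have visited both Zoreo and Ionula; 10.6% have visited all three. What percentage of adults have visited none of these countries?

P(union) = 41.8 + 47.9 + 37.7 − 16.3 − 14.0 − 24.2 + 10.6 = 83.5%
P(none) = 100% − 83.5% = 16.5%

16.5%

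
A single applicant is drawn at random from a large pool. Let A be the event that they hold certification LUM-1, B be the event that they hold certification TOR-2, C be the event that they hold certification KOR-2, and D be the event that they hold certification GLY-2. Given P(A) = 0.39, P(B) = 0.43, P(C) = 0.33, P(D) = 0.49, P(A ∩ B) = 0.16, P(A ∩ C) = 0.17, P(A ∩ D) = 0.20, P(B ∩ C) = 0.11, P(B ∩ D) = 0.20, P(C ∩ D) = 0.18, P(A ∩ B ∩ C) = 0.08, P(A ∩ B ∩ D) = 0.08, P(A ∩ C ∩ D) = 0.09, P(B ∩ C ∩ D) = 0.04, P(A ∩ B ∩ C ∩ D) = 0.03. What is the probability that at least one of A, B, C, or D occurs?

By inclusion–exclusion:
P(A ∪ B ∪ C ∪ D) = 0.39 + 0.43 + 0.33 + 0.49 − 0.16 − 0.17 − 0.20 − 0.11 − 0.20 − 0.18 + 0.08 + 0.08 + 0.09 + 0.04 − 0.03 = 0.88

0.88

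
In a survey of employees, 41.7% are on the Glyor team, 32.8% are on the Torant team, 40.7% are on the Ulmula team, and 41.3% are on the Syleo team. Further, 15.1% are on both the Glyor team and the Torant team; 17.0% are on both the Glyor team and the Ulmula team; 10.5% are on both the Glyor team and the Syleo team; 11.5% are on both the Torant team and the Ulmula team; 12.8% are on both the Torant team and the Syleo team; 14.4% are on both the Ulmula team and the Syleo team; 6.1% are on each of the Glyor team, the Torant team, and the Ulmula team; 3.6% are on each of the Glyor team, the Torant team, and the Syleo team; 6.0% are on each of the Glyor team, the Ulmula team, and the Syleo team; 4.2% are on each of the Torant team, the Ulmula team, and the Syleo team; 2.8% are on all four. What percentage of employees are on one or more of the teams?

Inclusion–exclusion gives
P(union) = 41.7 + 32.8 + 40.7 + 41.3 − 15.1 − 17.0 − 10.5 − 11.5 − 12.8 − 14.4 + 6.1 + 3.6 + 6.0 + 4.2 − 2.8 = 92.3%

92.3%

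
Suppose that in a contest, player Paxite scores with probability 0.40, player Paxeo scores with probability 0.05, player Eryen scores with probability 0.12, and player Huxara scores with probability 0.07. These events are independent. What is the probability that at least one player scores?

0.533512

P(none) = (1 − 0.40) × (1 − 0.05) × (1 − 0.12) × (1 − 0.07) = 0.60 × 0.95 × 0.88 × 0.93 = 0.466488
P(at least one) = 1 − 0.466488 = 0.533512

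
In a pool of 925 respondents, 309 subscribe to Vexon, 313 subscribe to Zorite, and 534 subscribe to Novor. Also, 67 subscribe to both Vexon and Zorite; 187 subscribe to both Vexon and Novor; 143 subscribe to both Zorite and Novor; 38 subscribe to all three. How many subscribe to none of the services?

N(≥1) = 309 + 313 + 534 − 67 − 187 − 143 + 38 = 797
None: 925 − 797 = 128

128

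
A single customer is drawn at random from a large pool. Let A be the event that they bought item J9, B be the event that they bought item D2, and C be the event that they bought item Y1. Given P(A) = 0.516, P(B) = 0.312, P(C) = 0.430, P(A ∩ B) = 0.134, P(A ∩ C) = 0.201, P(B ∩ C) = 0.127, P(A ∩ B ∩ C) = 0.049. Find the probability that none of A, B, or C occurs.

P(A ∪ B ∪ C) = 0.516 + 0.312 + 0.430 − 0.134 − 0.201 − 0.127 + 0.049 = 0.845
P(none) = 1 − 0.845 = 0.155

0.155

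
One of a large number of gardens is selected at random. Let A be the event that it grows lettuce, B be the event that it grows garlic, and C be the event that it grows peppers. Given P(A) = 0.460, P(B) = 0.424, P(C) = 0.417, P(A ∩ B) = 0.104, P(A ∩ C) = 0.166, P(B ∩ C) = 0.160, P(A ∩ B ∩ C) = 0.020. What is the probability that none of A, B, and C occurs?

0.109

Inclusion–exclusion gives
P(A ∪ B ∪ C) = 0.460 + 0.424 + 0.417 − 0.104 − 0.166 − 0.160 + 0.020 = 0.891
P(none) = 1 − 0.891 = 0.109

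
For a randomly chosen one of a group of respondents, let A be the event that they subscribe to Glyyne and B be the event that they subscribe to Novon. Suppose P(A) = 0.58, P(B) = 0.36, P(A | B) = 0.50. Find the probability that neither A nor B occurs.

0.24

P(A ∩ B) = P(B)·P(A|B) = 0.36 × 0.50 = 0.18
Apply inclusion-exclusion:
P(A ∪ B) = 0.58 + 0.36 − 0.18 = 0.76
P(none) = 1 − 0.76 = 0.24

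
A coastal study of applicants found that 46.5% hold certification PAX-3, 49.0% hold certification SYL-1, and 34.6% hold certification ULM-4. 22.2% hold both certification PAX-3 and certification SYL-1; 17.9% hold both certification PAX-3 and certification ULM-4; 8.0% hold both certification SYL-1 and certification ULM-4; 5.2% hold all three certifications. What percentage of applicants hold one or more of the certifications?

Apply inclusion-exclusion:
P(union) = 46.5 + 49.0 + 34.6 − 22.2 − 17.9 − 8.0 + 5.2 = 87.2%

87.2%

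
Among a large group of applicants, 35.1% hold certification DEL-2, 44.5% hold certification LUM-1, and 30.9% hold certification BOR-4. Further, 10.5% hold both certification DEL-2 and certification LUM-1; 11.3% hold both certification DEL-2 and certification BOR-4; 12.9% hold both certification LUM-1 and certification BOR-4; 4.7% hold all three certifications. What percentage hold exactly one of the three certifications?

55.2%

P(exactly one) = 35.1 + 44.5 + 30.9 − 2·10.5 − 2·11.3 − 2·12.9 + 3·4.7 = 55.2%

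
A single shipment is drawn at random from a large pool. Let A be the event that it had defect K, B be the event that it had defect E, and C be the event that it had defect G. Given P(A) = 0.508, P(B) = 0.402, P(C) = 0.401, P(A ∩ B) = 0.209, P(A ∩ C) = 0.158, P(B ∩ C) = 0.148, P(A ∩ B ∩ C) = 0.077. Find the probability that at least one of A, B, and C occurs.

0.873

P(A ∪ B ∪ C) = 0.508 + 0.402 + 0.401 − 0.209 − 0.158 − 0.148 + 0.077 = 0.873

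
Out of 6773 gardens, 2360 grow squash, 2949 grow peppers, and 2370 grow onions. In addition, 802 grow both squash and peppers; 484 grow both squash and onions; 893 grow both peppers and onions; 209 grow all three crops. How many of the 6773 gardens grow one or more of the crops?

|union| = 2360 + 2949 + 2370 − 802 − 484 − 893 + 209 = 5709

5709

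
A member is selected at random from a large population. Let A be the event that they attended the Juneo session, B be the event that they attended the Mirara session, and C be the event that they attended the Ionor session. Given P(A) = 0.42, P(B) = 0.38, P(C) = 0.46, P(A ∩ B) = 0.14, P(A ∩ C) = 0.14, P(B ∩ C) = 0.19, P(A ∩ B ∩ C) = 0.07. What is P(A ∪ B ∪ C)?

P(A ∪ B ∪ C) = 0.42 + 0.38 + 0.46 − 0.14 − 0.14 − 0.19 + 0.07 = 0.86

0.86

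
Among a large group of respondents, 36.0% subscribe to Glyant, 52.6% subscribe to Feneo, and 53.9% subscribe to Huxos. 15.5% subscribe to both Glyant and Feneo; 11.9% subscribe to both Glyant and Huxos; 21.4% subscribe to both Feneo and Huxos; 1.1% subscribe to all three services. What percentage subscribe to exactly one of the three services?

48.2%

Using the inclusion–exclusion count for exactly one event:
P(exactly one) = 36.0 + 52.6 + 53.9 − 2·15.5 − 2·11.9 − 2·21.4 + 3·1.1 = 48.2%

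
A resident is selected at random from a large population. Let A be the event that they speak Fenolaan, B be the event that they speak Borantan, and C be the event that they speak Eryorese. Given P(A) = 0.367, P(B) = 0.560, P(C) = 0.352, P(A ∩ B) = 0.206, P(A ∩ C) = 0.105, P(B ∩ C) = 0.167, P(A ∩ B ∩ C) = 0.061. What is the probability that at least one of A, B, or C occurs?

By inclusion-exclusion,
P(A ∪ B ∪ C) = 0.367 + 0.560 + 0.352 − 0.206 − 0.105 − 0.167 + 0.061 = 0.862

0.862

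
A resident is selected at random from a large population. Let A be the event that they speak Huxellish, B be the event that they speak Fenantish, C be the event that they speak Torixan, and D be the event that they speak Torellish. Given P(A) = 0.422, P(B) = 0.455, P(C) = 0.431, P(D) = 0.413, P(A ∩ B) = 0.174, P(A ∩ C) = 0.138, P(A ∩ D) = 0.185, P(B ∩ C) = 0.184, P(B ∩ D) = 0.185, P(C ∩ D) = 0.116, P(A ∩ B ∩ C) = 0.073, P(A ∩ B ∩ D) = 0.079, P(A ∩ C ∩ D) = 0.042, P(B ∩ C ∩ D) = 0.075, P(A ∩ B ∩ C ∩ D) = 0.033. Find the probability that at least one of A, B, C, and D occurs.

0.975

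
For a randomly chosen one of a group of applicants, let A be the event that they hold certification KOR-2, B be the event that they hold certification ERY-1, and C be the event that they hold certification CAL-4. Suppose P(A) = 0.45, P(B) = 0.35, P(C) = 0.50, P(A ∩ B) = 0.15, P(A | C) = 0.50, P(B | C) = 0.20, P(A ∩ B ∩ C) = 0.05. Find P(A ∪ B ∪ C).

P(A ∩ C) = P(C)·P(A|C) = 0.50 × 0.50 = 0.25
P(B ∩ C) = P(C)·P(B|C) = 0.50 × 0.20 = 0.10
P(A ∪ B ∪ C) = 0.45 + 0.35 + 0.50 − 0.15 − 0.25 − 0.10 + 0.05 = 0.85

0.85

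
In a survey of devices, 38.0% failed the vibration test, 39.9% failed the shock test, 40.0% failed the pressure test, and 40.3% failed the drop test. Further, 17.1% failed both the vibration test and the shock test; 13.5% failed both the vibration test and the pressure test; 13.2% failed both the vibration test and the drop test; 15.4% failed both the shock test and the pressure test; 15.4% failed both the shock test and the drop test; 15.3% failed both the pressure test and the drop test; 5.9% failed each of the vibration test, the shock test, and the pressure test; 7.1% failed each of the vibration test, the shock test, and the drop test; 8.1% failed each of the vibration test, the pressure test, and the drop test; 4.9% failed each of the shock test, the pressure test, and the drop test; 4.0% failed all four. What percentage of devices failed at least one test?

Inclusion–exclusion gives
P(≥1) = 38.0 + 39.9 + 40.0 + 40.3 − 17.1 − 13.5 − 13.2 − 15.4 − 15.4 − 15.3 + 5.9 + 7.1 + 8.1 + 4.9 − 4.0 = 90.3%

90.3%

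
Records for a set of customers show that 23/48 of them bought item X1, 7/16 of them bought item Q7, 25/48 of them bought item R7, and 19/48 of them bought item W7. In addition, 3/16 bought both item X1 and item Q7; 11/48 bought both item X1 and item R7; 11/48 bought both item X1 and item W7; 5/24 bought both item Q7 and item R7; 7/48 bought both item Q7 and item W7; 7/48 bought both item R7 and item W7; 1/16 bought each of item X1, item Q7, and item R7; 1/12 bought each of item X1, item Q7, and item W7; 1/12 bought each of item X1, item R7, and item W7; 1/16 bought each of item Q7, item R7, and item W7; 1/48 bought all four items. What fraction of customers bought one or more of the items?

By inclusion-exclusion,
P(at least one) = 23/48 + 7/16 + 25/48 + 19/48 − 3/16 − 11/48 − 11/48 − 5/24 − 7/48 − 7/48 + 1/16 + 1/12 + 1/12 + 1/16 − 1/48 = 23/24

23/24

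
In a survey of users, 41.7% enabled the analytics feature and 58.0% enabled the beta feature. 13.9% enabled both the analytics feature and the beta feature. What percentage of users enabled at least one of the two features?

85.8%

P(union) = 41.7 + 58.0 − 13.9 = 85.8%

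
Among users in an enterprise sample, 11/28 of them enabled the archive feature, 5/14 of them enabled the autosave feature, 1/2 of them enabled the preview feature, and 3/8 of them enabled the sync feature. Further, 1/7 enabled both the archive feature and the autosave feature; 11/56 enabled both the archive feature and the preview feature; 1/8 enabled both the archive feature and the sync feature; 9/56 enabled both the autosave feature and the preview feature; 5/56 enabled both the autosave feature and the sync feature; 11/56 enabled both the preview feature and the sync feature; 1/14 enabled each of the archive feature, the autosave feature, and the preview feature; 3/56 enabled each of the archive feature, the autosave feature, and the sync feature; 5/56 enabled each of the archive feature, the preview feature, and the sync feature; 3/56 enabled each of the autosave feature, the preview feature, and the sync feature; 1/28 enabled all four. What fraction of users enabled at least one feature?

53/56

P(at least one) = 11/28 + 5/14 + 1/2 + 3/8 − 1/7 − 11/56 − 1/8 − 9/56 − 5/56 − 11/56 + 1/14 + 3/56 + 5/56 + 3/56 − 1/28 = 53/56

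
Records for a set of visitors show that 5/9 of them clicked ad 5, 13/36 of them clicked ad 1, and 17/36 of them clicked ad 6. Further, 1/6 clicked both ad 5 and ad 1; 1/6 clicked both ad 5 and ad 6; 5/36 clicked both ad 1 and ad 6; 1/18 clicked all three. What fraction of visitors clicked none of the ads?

Using inclusion–exclusion:
P(union) = 5/9 + 13/36 + 17/36 − 1/6 − 1/6 − 5/36 + 1/18 = 35/36
P(none) = 1 − 35/36 = 1/36

1/36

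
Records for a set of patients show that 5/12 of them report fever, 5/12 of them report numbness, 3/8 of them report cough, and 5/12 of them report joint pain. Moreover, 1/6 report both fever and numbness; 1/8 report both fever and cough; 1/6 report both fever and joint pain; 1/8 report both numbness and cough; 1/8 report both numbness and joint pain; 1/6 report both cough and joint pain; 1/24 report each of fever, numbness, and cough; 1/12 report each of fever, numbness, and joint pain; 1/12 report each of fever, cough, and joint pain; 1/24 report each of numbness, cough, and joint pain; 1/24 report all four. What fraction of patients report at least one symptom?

23/24

Inclusion–exclusion gives
P(at least one) = 5/12 + 5/12 + 3/8 + 5/12 − 1/6 − 1/8 − 1/6 − 1/8 − 1/8 − 1/6 + 1/24 + 1/12 + 1/12 + 1/24 − 1/24 = 23/24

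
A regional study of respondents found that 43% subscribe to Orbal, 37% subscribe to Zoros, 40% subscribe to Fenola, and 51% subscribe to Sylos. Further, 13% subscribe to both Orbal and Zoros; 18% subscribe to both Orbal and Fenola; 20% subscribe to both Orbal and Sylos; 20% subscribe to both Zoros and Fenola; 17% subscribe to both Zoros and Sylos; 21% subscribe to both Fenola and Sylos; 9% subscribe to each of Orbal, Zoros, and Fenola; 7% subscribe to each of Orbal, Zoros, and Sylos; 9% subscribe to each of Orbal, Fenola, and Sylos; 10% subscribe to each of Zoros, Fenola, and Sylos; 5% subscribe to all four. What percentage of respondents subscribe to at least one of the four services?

92%

By inclusion-exclusion,
P(≥1) = 43 + 37 + 40 + 51 − 13 − 18 − 20 − 20 − 17 − 21 + 9 + 7 + 9 + 10 − 5 = 92%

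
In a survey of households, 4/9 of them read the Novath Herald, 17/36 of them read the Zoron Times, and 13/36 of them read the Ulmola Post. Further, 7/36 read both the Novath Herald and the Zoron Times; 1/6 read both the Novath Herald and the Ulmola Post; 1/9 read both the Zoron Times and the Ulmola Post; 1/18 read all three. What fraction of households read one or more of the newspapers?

31/36

P(≥1) = 4/9 + 17/36 + 13/36 − 7/36 − 1/6 − 1/9 + 1/18 = 31/36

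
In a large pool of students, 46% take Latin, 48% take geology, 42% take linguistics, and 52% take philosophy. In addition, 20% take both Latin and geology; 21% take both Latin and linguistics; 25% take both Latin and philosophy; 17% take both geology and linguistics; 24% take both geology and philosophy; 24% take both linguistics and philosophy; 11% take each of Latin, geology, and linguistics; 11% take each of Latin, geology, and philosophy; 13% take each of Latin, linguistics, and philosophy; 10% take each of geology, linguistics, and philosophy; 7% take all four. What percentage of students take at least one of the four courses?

Apply inclusion-exclusion:
P(union) = 46 + 48 + 42 + 52 − 20 − 21 − 25 − 17 − 24 − 24 + 11 + 11 + 13 + 10 − 7 = 95%

95%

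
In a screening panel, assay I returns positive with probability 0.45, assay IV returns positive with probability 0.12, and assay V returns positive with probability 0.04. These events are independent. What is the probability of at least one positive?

Independence gives P(none) = ∏(1 − pᵢ).
P(none) = (1 − 0.45) × (1 − 0.12) × (1 − 0.04) = 0.55 × 0.88 × 0.96 = 0.46464
P(at least one) = 1 − 0.46464 = 0.53536

0.53536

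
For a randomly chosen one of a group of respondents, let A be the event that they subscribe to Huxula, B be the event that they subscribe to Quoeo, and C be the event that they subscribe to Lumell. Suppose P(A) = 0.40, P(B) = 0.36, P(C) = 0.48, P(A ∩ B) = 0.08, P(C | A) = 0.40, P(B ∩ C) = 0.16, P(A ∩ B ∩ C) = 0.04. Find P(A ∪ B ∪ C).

P(A ∩ C) = P(A)·P(C|A) = 0.40 × 0.40 = 0.16
P(A ∪ B ∪ C) = 0.40 + 0.36 + 0.48 − 0.08 − 0.16 − 0.16 + 0.04 = 0.88

0.88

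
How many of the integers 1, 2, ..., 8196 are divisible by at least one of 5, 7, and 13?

3007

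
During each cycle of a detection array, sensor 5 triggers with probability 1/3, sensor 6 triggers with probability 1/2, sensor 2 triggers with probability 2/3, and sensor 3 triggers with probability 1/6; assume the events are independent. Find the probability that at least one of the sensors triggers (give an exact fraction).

49/54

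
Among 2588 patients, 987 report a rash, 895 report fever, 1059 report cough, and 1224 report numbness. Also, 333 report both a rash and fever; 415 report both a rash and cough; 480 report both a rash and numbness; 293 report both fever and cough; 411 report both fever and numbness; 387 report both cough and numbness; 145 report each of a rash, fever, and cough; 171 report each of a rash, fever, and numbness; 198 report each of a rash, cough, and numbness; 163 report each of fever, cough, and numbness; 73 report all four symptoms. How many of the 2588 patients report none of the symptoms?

138

|union| = 987 + 895 + 1059 + 1224 − 333 − 415 − 480 − 293 − 411 − 387 + 145 + 171 + 198 + 163 − 73 = 2450
None: 2588 − 2450 = 138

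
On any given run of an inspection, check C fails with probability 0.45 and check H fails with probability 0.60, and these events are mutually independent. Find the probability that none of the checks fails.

P(none) = (1 − 0.45) × (1 − 0.60) = 0.55 × 0.40 = 0.22

0.22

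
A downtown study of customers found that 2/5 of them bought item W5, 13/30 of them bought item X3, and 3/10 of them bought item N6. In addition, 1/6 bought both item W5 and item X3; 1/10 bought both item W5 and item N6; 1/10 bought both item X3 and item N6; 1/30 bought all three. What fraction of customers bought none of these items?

Inclusion–exclusion gives
P(≥1) = 2/5 + 13/30 + 3/10 − 1/6 − 1/10 − 1/10 + 1/30 = 4/5
P(none) = 1 − 4/5 = 1/5

1/5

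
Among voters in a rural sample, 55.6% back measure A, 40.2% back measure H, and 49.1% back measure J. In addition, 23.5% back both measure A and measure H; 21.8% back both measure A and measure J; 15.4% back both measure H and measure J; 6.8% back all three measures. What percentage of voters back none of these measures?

9.0%

P(union) = 55.6 + 40.2 + 49.1 − 23.5 − 21.8 − 15.4 + 6.8 = 91.0%
P(none) = 100% − 91.0% = 9.0%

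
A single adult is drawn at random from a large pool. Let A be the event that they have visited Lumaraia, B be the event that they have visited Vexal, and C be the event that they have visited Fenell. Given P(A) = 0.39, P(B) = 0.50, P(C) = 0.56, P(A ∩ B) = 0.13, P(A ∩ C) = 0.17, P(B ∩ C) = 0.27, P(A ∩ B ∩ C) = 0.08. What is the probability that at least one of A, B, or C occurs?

By inclusion–exclusion:
P(A ∪ B ∪ C) = 0.39 + 0.50 + 0.56 − 0.13 − 0.17 − 0.27 + 0.08 = 0.96

0.96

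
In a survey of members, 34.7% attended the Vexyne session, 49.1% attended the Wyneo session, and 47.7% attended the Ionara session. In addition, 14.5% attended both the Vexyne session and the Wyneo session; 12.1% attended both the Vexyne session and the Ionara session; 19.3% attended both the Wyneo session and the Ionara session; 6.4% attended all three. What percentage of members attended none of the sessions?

Using inclusion–exclusion:
P(≥1) = 34.7 + 49.1 + 47.7 − 14.5 − 12.1 − 19.3 + 6.4 = 92.0%
P(none) = 100% − 92.0% = 8.0%

8.0%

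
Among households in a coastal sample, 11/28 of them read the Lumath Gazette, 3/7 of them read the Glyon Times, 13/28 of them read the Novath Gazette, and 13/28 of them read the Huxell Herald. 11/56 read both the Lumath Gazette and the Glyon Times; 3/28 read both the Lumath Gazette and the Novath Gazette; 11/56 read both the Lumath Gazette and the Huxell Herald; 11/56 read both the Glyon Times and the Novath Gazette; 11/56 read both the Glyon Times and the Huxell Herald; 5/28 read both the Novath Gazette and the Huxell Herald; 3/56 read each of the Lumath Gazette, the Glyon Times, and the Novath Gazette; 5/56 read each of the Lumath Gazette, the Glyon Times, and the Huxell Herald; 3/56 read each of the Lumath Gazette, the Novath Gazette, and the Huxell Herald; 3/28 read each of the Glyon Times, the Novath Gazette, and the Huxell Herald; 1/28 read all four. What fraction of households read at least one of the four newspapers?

P(≥1) = 11/28 + 3/7 + 13/28 + 13/28 − 11/56 − 3/28 − 11/56 − 11/56 − 11/56 − 5/28 + 3/56 + 5/56 + 3/56 + 3/28 − 1/28 = 53/56

53/56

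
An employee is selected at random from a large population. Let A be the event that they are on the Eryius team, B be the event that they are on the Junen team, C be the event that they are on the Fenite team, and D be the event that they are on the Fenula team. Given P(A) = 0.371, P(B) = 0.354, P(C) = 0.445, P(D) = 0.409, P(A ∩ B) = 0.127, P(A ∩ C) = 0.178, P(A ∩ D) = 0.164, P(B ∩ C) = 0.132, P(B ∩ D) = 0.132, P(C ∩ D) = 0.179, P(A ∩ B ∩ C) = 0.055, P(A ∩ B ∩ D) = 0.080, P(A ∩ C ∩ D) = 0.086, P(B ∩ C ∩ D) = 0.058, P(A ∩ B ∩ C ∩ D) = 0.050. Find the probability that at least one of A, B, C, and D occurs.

0.896

By inclusion-exclusion,
P(A ∪ B ∪ C ∪ D) = 0.371 + 0.354 + 0.445 + 0.409 − 0.127 − 0.178 − 0.164 − 0.132 − 0.132 − 0.179 + 0.055 + 0.080 + 0.086 + 0.058 − 0.050 = 0.896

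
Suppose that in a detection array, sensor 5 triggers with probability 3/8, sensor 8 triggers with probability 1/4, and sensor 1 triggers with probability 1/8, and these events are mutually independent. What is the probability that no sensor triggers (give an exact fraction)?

P(none) = (1 − 3/8) × (1 − 1/4) × (1 − 1/8) = 5/8 × 3/4 × 7/8 = 105/256

105/256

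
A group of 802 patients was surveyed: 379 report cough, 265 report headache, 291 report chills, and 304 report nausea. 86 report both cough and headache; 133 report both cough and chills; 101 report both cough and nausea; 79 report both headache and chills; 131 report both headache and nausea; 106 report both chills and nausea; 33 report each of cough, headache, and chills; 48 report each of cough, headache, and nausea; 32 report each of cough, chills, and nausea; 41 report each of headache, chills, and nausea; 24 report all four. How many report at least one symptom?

|at least one| = 379 + 265 + 291 + 304 − 86 − 133 − 101 − 79 − 131 − 106 + 33 + 48 + 32 + 41 − 24 = 733

733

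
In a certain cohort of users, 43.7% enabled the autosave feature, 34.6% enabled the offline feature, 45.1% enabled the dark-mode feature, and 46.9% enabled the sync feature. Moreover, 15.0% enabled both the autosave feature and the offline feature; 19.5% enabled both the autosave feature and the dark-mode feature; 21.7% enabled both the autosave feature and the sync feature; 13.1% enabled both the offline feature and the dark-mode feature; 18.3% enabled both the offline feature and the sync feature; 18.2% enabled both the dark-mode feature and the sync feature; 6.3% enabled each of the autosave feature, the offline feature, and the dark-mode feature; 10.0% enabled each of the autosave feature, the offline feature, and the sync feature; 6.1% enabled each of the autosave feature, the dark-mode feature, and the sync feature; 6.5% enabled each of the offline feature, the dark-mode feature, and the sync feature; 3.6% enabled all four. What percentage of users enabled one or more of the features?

89.8%

By inclusion–exclusion:
P(at least one) = 43.7 + 34.6 + 45.1 + 46.9 − 15.0 − 19.5 − 21.7 − 13.1 − 18.3 − 18.2 + 6.3 + 10.0 + 6.1 + 6.5 − 3.6 = 89.8%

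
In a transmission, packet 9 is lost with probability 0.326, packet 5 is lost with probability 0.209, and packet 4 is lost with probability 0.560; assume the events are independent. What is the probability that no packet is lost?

P(none) = (1 − 0.326) × (1 − 0.209) × (1 − 0.560) = 0.674 × 0.791 × 0.440 = 0.23457896

0.23457896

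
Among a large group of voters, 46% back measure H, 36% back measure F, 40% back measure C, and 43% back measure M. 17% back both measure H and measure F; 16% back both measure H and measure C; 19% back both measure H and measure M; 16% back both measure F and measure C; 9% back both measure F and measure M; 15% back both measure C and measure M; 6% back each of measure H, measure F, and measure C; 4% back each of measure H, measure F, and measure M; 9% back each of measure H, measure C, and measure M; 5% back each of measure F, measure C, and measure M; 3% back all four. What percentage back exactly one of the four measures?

P(exactly one) = 46 + 36 + 40 + 43 − 2·17 − 2·16 − 2·19 − 2·16 − 2·9 − 2·15 + 3·6 + 3·4 + 3·9 + 3·5 − 4·3 = 41%

41%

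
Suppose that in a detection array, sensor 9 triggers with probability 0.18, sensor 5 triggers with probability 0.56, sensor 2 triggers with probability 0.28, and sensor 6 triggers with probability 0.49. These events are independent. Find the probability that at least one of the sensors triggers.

0.86751424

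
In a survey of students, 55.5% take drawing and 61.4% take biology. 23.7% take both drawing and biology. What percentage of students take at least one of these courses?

P(≥1) = 55.5 + 61.4 − 23.7 = 93.2%

93.2%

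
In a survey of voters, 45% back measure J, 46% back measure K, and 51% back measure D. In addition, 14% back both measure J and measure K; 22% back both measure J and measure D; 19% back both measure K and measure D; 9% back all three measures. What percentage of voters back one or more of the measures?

P(union) = 45 + 46 + 51 − 14 − 22 − 19 + 9 = 96%

96%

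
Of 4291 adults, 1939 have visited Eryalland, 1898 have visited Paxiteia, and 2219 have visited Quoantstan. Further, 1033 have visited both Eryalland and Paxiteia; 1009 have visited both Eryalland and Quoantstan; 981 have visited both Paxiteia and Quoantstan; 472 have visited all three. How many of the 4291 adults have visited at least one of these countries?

3505

|union| = 1939 + 1898 + 2219 − 1033 − 1009 − 981 + 472 = 3505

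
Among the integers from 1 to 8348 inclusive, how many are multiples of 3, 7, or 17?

3858

2782 + 1192 + 491 − 397 − 163 − 70 + 23 = 3858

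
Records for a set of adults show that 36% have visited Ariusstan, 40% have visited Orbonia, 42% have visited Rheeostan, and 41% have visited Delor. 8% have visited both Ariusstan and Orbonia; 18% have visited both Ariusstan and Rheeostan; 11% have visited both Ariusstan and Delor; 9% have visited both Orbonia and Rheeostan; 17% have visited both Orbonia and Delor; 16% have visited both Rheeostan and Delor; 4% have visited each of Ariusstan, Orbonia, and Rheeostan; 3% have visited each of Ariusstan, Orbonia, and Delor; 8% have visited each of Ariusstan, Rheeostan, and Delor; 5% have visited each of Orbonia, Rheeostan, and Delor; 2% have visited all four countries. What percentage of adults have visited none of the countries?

2%

P(at least one) = 36 + 40 + 42 + 41 − 8 − 18 − 11 − 9 − 17 − 16 + 4 + 3 + 8 + 5 − 2 = 98%
P(none) = 100% − 98% = 2%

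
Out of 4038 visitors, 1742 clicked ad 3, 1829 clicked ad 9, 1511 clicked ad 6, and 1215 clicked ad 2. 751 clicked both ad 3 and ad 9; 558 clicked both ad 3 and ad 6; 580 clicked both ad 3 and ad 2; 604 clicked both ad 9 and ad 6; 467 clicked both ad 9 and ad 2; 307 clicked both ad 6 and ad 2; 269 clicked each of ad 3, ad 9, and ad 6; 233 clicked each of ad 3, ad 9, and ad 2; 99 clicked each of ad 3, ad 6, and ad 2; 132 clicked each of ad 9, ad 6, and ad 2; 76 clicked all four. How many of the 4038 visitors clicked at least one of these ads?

|at least one| = 1742 + 1829 + 1511 + 1215 − 751 − 558 − 580 − 604 − 467 − 307 + 269 + 233 + 99 + 132 − 76 = 3687

3687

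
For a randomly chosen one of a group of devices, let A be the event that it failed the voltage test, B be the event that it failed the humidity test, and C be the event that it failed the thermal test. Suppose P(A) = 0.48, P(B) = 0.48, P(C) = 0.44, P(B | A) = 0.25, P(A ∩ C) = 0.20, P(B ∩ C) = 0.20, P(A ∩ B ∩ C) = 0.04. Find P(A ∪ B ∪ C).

0.92

P(A ∩ B) = P(A)·P(B|A) = 0.48 × 0.25 = 0.12
By inclusion–exclusion:
P(A ∪ B ∪ C) = 0.48 + 0.48 + 0.44 − 0.12 − 0.20 − 0.20 + 0.04 = 0.92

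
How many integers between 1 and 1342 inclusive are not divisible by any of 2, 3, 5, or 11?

By inclusion-exclusion,
671 + 447 + 268 + 122 − 223 − 134 − 61 − 89 − 40 − 24 + 44 + 20 + 12 + 8 − 4 = 1017
1342 − 1017 = 325

325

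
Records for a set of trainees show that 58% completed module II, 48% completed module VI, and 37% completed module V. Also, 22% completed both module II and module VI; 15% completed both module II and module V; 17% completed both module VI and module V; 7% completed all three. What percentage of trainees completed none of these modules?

P(at least one) = 58 + 48 + 37 − 22 − 15 − 17 + 7 = 96%
P(none) = 100% − 96% = 4%

4%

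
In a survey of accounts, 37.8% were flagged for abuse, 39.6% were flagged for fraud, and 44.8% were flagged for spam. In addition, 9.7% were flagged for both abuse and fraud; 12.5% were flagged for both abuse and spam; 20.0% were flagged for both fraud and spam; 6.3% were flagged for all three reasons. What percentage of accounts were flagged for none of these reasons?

Inclusion–exclusion gives
P(at least one) = 37.8 + 39.6 + 44.8 − 9.7 − 12.5 − 20.0 + 6.3 = 86.3%
P(none) = 100% − 86.3% = 13.7%

13.7%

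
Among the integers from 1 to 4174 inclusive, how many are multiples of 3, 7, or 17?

1929

Apply inclusion-exclusion:
floor(4174/3) + floor(4174/7) + floor(4174/17) − floor(4174/21) − floor(4174/51) − floor(4174/119) + floor(4174/357) = 1391 + 596 + 245 − 198 − 81 − 35 + 11 = 1929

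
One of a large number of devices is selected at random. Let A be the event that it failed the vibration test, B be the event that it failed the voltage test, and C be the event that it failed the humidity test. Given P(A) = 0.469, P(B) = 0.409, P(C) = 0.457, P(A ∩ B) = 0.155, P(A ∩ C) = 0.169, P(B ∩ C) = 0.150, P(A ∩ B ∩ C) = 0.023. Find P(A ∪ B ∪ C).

0.884

Apply inclusion-exclusion:
P(A ∪ B ∪ C) = 0.469 + 0.409 + 0.457 − 0.155 − 0.169 − 0.150 + 0.023 = 0.884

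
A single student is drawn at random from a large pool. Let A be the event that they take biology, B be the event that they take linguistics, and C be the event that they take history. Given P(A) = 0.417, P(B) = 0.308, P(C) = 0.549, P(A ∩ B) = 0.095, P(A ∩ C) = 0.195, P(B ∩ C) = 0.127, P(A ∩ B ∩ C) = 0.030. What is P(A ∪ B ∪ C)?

Apply inclusion-exclusion:
P(A ∪ B ∪ C) = 0.417 + 0.308 + 0.549 − 0.095 − 0.195 − 0.127 + 0.030 = 0.887

0.887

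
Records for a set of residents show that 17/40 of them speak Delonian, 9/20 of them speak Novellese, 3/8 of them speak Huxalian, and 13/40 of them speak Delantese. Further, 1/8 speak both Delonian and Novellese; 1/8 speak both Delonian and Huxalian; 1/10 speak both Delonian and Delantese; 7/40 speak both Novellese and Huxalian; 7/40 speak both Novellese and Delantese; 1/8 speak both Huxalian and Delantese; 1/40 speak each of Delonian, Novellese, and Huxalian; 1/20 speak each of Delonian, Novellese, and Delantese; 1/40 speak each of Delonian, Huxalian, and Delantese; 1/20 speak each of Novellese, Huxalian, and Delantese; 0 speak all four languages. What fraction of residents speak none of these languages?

Inclusion–exclusion gives
P(union) = 17/40 + 9/20 + 3/8 + 13/40 − 1/8 − 1/8 − 1/10 − 7/40 − 7/40 − 1/8 + 1/40 + 1/20 + 1/40 + 1/20 − 0 = 9/10
P(none) = 1 − 9/10 = 1/10

1/10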